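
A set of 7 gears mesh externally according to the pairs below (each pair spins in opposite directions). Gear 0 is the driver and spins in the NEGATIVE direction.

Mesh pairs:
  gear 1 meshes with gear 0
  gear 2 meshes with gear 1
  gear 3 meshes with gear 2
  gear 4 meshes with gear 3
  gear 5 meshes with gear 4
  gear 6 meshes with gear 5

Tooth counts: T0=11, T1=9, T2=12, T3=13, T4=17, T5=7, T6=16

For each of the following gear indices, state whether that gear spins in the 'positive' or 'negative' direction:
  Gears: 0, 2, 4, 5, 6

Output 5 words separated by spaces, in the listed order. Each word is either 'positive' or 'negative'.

Answer: negative negative negative positive negative

Derivation:
Gear 0 (driver): negative (depth 0)
  gear 1: meshes with gear 0 -> depth 1 -> positive (opposite of gear 0)
  gear 2: meshes with gear 1 -> depth 2 -> negative (opposite of gear 1)
  gear 3: meshes with gear 2 -> depth 3 -> positive (opposite of gear 2)
  gear 4: meshes with gear 3 -> depth 4 -> negative (opposite of gear 3)
  gear 5: meshes with gear 4 -> depth 5 -> positive (opposite of gear 4)
  gear 6: meshes with gear 5 -> depth 6 -> negative (opposite of gear 5)
Queried indices 0, 2, 4, 5, 6 -> negative, negative, negative, positive, negative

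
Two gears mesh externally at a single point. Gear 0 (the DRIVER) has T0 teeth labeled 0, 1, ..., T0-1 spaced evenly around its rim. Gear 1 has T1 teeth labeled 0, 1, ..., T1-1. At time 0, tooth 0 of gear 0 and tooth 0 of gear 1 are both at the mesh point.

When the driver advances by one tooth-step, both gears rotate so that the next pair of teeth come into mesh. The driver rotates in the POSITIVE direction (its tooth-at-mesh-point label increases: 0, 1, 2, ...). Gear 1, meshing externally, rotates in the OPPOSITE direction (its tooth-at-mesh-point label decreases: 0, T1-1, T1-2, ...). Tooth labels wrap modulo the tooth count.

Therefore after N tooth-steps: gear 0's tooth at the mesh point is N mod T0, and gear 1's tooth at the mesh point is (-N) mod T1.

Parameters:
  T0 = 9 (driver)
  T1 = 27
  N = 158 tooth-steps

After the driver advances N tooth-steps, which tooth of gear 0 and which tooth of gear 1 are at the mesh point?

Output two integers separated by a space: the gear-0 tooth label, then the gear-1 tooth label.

Gear 0 (driver, T0=9): tooth at mesh = N mod T0
  158 = 17 * 9 + 5, so 158 mod 9 = 5
  gear 0 tooth = 5
Gear 1 (driven, T1=27): tooth at mesh = (-N) mod T1
  158 = 5 * 27 + 23, so 158 mod 27 = 23
  (-158) mod 27 = (-23) mod 27 = 27 - 23 = 4
Mesh after 158 steps: gear-0 tooth 5 meets gear-1 tooth 4

Answer: 5 4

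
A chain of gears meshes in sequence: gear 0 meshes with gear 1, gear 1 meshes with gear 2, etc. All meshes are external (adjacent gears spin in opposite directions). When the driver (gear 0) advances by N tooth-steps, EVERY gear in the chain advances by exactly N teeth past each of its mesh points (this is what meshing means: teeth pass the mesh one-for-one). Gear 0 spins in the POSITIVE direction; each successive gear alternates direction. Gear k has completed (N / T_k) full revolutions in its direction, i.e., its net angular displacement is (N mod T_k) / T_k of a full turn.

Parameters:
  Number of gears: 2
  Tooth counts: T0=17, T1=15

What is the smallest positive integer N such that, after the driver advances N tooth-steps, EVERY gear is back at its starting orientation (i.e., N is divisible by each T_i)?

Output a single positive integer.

Gear k returns to start when N is a multiple of T_k.
All gears at start simultaneously when N is a common multiple of [17, 15]; the smallest such N is lcm(17, 15).
Start: lcm = T0 = 17
Fold in T1=15: gcd(17, 15) = 1; lcm(17, 15) = 17 * 15 / 1 = 255 / 1 = 255
Full cycle length = 255

Answer: 255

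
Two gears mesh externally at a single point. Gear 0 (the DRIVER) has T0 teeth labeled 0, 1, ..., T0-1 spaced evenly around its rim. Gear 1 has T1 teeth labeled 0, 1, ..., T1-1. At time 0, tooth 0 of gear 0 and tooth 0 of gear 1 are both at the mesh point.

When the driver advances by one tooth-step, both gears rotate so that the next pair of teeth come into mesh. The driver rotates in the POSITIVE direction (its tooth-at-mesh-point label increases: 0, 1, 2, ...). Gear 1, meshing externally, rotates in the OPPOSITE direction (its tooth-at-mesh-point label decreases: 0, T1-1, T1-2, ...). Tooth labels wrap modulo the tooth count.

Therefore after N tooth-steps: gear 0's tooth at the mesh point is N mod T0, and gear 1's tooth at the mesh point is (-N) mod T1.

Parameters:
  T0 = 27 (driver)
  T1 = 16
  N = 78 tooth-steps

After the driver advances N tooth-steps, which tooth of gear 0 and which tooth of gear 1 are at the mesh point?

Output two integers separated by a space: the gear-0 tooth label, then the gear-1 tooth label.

Answer: 24 2

Derivation:
Gear 0 (driver, T0=27): tooth at mesh = N mod T0
  78 = 2 * 27 + 24, so 78 mod 27 = 24
  gear 0 tooth = 24
Gear 1 (driven, T1=16): tooth at mesh = (-N) mod T1
  78 = 4 * 16 + 14, so 78 mod 16 = 14
  (-78) mod 16 = (-14) mod 16 = 16 - 14 = 2
Mesh after 78 steps: gear-0 tooth 24 meets gear-1 tooth 2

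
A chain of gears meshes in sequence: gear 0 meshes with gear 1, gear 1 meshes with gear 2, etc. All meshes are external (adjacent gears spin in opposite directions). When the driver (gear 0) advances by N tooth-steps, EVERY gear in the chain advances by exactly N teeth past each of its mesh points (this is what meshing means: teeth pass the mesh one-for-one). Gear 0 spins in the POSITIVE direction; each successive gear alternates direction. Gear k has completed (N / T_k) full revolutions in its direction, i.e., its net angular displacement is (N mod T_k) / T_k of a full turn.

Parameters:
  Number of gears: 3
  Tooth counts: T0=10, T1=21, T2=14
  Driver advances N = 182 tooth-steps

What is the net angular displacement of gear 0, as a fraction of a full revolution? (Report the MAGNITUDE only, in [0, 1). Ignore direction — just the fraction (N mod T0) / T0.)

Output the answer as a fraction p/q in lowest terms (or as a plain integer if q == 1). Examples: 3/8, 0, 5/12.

Chain of 3 gears, tooth counts: [10, 21, 14]
  gear 0: T0=10, direction=positive, advance = 182 mod 10 = 2 teeth = 2/10 turn
  gear 1: T1=21, direction=negative, advance = 182 mod 21 = 14 teeth = 14/21 turn
  gear 2: T2=14, direction=positive, advance = 182 mod 14 = 0 teeth = 0/14 turn
Gear 0: 182 mod 10 = 2
Fraction = 2 / 10 = 1/5 (gcd(2,10)=2) = 1/5

Answer: 1/5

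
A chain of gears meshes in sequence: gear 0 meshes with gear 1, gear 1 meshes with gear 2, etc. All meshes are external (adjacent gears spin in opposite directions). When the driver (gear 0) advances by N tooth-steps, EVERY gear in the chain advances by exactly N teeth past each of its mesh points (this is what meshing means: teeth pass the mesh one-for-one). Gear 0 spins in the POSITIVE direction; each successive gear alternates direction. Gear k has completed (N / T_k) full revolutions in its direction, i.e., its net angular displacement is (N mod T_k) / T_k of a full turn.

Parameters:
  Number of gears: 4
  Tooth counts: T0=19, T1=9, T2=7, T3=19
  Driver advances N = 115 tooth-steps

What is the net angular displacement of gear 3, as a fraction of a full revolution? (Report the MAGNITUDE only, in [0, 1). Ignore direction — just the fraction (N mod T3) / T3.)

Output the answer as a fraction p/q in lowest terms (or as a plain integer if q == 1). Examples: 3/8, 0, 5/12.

Answer: 1/19

Derivation:
Chain of 4 gears, tooth counts: [19, 9, 7, 19]
  gear 0: T0=19, direction=positive, advance = 115 mod 19 = 1 teeth = 1/19 turn
  gear 1: T1=9, direction=negative, advance = 115 mod 9 = 7 teeth = 7/9 turn
  gear 2: T2=7, direction=positive, advance = 115 mod 7 = 3 teeth = 3/7 turn
  gear 3: T3=19, direction=negative, advance = 115 mod 19 = 1 teeth = 1/19 turn
Gear 3: 115 mod 19 = 1
Fraction = 1 / 19 = 1/19 (gcd(1,19)=1) = 1/19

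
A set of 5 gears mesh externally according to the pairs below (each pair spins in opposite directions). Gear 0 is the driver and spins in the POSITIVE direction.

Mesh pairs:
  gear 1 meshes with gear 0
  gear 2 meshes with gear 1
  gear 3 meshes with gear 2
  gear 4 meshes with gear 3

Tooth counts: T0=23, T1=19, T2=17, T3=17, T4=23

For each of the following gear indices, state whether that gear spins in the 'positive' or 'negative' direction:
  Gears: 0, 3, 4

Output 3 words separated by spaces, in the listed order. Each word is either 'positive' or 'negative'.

Answer: positive negative positive

Derivation:
Gear 0 (driver): positive (depth 0)
  gear 1: meshes with gear 0 -> depth 1 -> negative (opposite of gear 0)
  gear 2: meshes with gear 1 -> depth 2 -> positive (opposite of gear 1)
  gear 3: meshes with gear 2 -> depth 3 -> negative (opposite of gear 2)
  gear 4: meshes with gear 3 -> depth 4 -> positive (opposite of gear 3)
Queried indices 0, 3, 4 -> positive, negative, positive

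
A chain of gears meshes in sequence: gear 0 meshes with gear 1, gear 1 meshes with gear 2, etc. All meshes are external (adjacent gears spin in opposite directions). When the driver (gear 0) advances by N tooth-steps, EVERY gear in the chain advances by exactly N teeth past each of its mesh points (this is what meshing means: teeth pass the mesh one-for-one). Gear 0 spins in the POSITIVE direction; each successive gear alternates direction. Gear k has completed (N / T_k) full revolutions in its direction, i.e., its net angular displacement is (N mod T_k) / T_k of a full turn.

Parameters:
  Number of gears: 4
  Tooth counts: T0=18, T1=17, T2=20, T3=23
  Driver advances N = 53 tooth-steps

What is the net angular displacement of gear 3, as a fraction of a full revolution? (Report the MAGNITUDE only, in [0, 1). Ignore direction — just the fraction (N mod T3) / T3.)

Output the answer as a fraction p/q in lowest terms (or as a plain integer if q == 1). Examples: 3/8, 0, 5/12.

Answer: 7/23

Derivation:
Chain of 4 gears, tooth counts: [18, 17, 20, 23]
  gear 0: T0=18, direction=positive, advance = 53 mod 18 = 17 teeth = 17/18 turn
  gear 1: T1=17, direction=negative, advance = 53 mod 17 = 2 teeth = 2/17 turn
  gear 2: T2=20, direction=positive, advance = 53 mod 20 = 13 teeth = 13/20 turn
  gear 3: T3=23, direction=negative, advance = 53 mod 23 = 7 teeth = 7/23 turn
Gear 3: 53 mod 23 = 7
Fraction = 7 / 23 = 7/23 (gcd(7,23)=1) = 7/23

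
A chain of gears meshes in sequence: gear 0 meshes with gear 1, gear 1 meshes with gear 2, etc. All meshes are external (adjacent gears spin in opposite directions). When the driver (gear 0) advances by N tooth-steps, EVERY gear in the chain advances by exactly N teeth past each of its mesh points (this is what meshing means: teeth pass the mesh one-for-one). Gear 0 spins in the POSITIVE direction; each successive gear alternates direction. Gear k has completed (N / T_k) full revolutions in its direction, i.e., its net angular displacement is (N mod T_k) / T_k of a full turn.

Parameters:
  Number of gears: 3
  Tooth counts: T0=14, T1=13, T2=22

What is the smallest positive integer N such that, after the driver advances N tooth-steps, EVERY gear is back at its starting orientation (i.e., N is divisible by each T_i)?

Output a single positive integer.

Gear k returns to start when N is a multiple of T_k.
All gears at start simultaneously when N is a common multiple of [14, 13, 22]; the smallest such N is lcm(14, 13, 22).
Start: lcm = T0 = 14
Fold in T1=13: gcd(14, 13) = 1; lcm(14, 13) = 14 * 13 / 1 = 182 / 1 = 182
Fold in T2=22: gcd(182, 22) = 2; lcm(182, 22) = 182 * 22 / 2 = 4004 / 2 = 2002
Full cycle length = 2002

Answer: 2002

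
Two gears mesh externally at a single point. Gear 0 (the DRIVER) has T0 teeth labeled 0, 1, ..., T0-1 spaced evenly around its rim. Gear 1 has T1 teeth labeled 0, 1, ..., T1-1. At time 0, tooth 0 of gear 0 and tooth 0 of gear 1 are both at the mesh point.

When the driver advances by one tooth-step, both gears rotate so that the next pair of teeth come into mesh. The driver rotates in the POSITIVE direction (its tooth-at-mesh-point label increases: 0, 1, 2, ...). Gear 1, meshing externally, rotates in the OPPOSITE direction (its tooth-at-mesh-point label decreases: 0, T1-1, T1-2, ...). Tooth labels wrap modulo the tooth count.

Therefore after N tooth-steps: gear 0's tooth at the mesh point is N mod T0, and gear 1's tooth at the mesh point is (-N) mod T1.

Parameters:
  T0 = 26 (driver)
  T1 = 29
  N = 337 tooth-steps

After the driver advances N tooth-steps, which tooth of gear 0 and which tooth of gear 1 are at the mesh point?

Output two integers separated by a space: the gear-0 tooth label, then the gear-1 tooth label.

Answer: 25 11

Derivation:
Gear 0 (driver, T0=26): tooth at mesh = N mod T0
  337 = 12 * 26 + 25, so 337 mod 26 = 25
  gear 0 tooth = 25
Gear 1 (driven, T1=29): tooth at mesh = (-N) mod T1
  337 = 11 * 29 + 18, so 337 mod 29 = 18
  (-337) mod 29 = (-18) mod 29 = 29 - 18 = 11
Mesh after 337 steps: gear-0 tooth 25 meets gear-1 tooth 11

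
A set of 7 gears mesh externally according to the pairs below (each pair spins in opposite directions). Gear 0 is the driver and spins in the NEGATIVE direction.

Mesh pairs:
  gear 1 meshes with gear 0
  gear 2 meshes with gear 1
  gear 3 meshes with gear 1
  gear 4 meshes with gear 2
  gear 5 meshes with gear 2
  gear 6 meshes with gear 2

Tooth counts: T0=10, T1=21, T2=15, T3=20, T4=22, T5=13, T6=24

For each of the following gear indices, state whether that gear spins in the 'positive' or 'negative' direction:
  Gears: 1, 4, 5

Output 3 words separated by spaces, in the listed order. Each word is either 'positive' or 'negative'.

Gear 0 (driver): negative (depth 0)
  gear 1: meshes with gear 0 -> depth 1 -> positive (opposite of gear 0)
  gear 2: meshes with gear 1 -> depth 2 -> negative (opposite of gear 1)
  gear 3: meshes with gear 1 -> depth 2 -> negative (opposite of gear 1)
  gear 4: meshes with gear 2 -> depth 3 -> positive (opposite of gear 2)
  gear 5: meshes with gear 2 -> depth 3 -> positive (opposite of gear 2)
  gear 6: meshes with gear 2 -> depth 3 -> positive (opposite of gear 2)
Queried indices 1, 4, 5 -> positive, positive, positive

Answer: positive positive positive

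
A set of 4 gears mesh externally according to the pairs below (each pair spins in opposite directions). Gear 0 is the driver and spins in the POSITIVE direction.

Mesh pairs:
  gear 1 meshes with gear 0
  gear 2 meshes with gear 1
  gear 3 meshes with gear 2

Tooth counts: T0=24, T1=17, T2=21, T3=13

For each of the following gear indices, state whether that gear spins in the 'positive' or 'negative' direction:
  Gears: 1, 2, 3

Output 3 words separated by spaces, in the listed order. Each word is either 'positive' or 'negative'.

Answer: negative positive negative

Derivation:
Gear 0 (driver): positive (depth 0)
  gear 1: meshes with gear 0 -> depth 1 -> negative (opposite of gear 0)
  gear 2: meshes with gear 1 -> depth 2 -> positive (opposite of gear 1)
  gear 3: meshes with gear 2 -> depth 3 -> negative (opposite of gear 2)
Queried indices 1, 2, 3 -> negative, positive, negative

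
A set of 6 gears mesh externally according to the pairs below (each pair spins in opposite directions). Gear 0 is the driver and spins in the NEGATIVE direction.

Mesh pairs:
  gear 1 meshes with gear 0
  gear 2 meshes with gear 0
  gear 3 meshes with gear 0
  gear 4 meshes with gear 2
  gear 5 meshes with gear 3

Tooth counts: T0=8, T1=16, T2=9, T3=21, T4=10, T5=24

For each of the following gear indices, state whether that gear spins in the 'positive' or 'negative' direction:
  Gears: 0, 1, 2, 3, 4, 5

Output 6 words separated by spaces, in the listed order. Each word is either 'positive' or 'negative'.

Answer: negative positive positive positive negative negative

Derivation:
Gear 0 (driver): negative (depth 0)
  gear 1: meshes with gear 0 -> depth 1 -> positive (opposite of gear 0)
  gear 2: meshes with gear 0 -> depth 1 -> positive (opposite of gear 0)
  gear 3: meshes with gear 0 -> depth 1 -> positive (opposite of gear 0)
  gear 4: meshes with gear 2 -> depth 2 -> negative (opposite of gear 2)
  gear 5: meshes with gear 3 -> depth 2 -> negative (opposite of gear 3)
Queried indices 0, 1, 2, 3, 4, 5 -> negative, positive, positive, positive, negative, negative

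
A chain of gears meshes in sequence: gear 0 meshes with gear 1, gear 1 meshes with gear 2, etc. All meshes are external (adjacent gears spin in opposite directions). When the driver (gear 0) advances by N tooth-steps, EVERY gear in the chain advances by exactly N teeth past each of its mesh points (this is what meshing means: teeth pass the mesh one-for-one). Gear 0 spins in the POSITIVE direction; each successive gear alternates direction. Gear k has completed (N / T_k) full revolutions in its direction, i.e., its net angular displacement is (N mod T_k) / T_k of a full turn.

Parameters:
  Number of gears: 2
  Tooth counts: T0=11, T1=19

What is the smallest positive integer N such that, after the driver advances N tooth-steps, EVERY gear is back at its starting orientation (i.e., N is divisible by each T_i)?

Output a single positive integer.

Answer: 209

Derivation:
Gear k returns to start when N is a multiple of T_k.
All gears at start simultaneously when N is a common multiple of [11, 19]; the smallest such N is lcm(11, 19).
Start: lcm = T0 = 11
Fold in T1=19: gcd(11, 19) = 1; lcm(11, 19) = 11 * 19 / 1 = 209 / 1 = 209
Full cycle length = 209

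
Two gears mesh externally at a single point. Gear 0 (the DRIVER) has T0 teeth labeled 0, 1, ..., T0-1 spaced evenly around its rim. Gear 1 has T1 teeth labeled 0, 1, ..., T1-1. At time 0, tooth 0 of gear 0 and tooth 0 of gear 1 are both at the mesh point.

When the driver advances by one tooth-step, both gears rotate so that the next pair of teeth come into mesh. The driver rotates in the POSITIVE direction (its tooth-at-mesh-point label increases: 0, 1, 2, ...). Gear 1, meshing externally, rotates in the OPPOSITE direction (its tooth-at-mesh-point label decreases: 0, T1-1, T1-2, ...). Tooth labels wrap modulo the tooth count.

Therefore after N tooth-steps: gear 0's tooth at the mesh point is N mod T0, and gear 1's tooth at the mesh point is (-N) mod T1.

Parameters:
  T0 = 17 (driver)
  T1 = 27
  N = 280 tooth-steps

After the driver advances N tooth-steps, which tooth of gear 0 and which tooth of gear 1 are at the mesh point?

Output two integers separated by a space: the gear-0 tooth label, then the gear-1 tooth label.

Answer: 8 17

Derivation:
Gear 0 (driver, T0=17): tooth at mesh = N mod T0
  280 = 16 * 17 + 8, so 280 mod 17 = 8
  gear 0 tooth = 8
Gear 1 (driven, T1=27): tooth at mesh = (-N) mod T1
  280 = 10 * 27 + 10, so 280 mod 27 = 10
  (-280) mod 27 = (-10) mod 27 = 27 - 10 = 17
Mesh after 280 steps: gear-0 tooth 8 meets gear-1 tooth 17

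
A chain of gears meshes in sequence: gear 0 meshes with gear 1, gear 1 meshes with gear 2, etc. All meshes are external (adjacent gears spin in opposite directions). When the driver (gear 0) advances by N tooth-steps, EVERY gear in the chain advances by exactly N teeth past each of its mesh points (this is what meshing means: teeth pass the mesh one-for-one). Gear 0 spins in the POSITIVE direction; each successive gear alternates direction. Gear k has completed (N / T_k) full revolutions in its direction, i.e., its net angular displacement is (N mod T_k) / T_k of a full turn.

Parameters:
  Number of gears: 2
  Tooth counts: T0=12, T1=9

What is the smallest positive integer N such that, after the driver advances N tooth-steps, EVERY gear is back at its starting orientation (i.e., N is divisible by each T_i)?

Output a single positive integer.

Answer: 36

Derivation:
Gear k returns to start when N is a multiple of T_k.
All gears at start simultaneously when N is a common multiple of [12, 9]; the smallest such N is lcm(12, 9).
Start: lcm = T0 = 12
Fold in T1=9: gcd(12, 9) = 3; lcm(12, 9) = 12 * 9 / 3 = 108 / 3 = 36
Full cycle length = 36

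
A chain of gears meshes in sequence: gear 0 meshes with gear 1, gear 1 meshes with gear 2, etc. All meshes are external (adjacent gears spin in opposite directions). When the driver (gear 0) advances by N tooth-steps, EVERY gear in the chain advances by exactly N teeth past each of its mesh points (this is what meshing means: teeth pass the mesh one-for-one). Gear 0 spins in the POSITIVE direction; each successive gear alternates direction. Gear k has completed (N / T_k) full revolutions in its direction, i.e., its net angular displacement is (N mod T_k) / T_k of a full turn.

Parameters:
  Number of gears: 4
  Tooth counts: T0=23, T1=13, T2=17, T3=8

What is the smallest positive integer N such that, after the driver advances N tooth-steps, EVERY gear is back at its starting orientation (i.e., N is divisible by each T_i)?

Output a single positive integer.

Answer: 40664

Derivation:
Gear k returns to start when N is a multiple of T_k.
All gears at start simultaneously when N is a common multiple of [23, 13, 17, 8]; the smallest such N is lcm(23, 13, 17, 8).
Start: lcm = T0 = 23
Fold in T1=13: gcd(23, 13) = 1; lcm(23, 13) = 23 * 13 / 1 = 299 / 1 = 299
Fold in T2=17: gcd(299, 17) = 1; lcm(299, 17) = 299 * 17 / 1 = 5083 / 1 = 5083
Fold in T3=8: gcd(5083, 8) = 1; lcm(5083, 8) = 5083 * 8 / 1 = 40664 / 1 = 40664
Full cycle length = 40664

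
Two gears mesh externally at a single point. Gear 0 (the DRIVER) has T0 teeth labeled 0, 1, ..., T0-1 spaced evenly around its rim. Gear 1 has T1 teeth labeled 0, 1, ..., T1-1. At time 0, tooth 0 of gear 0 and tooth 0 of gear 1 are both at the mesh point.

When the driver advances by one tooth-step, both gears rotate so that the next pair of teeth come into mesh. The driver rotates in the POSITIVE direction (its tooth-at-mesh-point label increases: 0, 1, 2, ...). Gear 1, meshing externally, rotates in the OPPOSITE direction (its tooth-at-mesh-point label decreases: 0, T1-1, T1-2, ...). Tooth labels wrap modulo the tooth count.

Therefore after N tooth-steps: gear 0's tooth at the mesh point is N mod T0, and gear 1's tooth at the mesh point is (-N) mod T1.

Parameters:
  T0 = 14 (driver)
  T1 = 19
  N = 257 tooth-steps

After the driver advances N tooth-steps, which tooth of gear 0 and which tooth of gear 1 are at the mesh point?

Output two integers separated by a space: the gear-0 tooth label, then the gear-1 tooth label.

Answer: 5 9

Derivation:
Gear 0 (driver, T0=14): tooth at mesh = N mod T0
  257 = 18 * 14 + 5, so 257 mod 14 = 5
  gear 0 tooth = 5
Gear 1 (driven, T1=19): tooth at mesh = (-N) mod T1
  257 = 13 * 19 + 10, so 257 mod 19 = 10
  (-257) mod 19 = (-10) mod 19 = 19 - 10 = 9
Mesh after 257 steps: gear-0 tooth 5 meets gear-1 tooth 9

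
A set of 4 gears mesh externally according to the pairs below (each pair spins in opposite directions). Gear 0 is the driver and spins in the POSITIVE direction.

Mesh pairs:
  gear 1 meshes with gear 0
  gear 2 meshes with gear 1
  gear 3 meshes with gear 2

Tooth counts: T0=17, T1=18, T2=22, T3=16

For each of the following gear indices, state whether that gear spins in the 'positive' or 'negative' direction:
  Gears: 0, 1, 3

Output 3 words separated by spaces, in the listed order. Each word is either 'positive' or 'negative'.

Gear 0 (driver): positive (depth 0)
  gear 1: meshes with gear 0 -> depth 1 -> negative (opposite of gear 0)
  gear 2: meshes with gear 1 -> depth 2 -> positive (opposite of gear 1)
  gear 3: meshes with gear 2 -> depth 3 -> negative (opposite of gear 2)
Queried indices 0, 1, 3 -> positive, negative, negative

Answer: positive negative negative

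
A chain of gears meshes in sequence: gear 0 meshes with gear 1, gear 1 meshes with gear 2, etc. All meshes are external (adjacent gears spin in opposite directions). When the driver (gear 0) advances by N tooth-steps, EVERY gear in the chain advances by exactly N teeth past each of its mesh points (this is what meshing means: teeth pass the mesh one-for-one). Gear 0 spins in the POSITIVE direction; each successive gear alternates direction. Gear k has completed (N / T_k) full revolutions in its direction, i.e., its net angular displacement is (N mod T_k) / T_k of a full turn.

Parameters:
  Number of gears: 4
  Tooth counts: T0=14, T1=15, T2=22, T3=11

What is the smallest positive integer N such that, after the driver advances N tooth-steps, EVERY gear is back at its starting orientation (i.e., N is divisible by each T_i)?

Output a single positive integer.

Gear k returns to start when N is a multiple of T_k.
All gears at start simultaneously when N is a common multiple of [14, 15, 22, 11]; the smallest such N is lcm(14, 15, 22, 11).
Start: lcm = T0 = 14
Fold in T1=15: gcd(14, 15) = 1; lcm(14, 15) = 14 * 15 / 1 = 210 / 1 = 210
Fold in T2=22: gcd(210, 22) = 2; lcm(210, 22) = 210 * 22 / 2 = 4620 / 2 = 2310
Fold in T3=11: gcd(2310, 11) = 11; lcm(2310, 11) = 2310 * 11 / 11 = 25410 / 11 = 2310
Full cycle length = 2310

Answer: 2310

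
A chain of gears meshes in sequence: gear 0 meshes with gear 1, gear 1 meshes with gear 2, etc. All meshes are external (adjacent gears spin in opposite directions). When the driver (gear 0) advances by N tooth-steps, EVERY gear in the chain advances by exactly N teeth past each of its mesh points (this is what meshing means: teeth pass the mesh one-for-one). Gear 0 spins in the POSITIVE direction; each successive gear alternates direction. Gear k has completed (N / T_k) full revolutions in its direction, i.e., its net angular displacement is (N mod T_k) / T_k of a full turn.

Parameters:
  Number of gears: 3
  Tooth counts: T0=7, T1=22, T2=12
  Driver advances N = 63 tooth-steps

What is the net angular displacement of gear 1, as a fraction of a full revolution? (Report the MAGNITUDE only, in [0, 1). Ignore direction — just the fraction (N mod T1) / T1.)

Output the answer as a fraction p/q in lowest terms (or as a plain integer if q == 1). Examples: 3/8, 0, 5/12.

Answer: 19/22

Derivation:
Chain of 3 gears, tooth counts: [7, 22, 12]
  gear 0: T0=7, direction=positive, advance = 63 mod 7 = 0 teeth = 0/7 turn
  gear 1: T1=22, direction=negative, advance = 63 mod 22 = 19 teeth = 19/22 turn
  gear 2: T2=12, direction=positive, advance = 63 mod 12 = 3 teeth = 3/12 turn
Gear 1: 63 mod 22 = 19
Fraction = 19 / 22 = 19/22 (gcd(19,22)=1) = 19/22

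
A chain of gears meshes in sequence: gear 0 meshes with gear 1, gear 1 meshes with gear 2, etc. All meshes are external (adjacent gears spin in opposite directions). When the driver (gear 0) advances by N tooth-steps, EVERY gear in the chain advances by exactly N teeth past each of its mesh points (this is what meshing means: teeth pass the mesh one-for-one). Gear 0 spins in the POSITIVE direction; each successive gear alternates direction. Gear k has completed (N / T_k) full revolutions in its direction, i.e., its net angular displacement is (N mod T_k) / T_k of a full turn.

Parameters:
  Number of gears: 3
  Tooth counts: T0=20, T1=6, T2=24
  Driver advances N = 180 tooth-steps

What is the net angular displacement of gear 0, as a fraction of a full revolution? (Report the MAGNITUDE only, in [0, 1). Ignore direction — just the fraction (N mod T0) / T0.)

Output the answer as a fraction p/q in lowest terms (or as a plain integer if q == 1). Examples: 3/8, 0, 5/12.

Answer: 0

Derivation:
Chain of 3 gears, tooth counts: [20, 6, 24]
  gear 0: T0=20, direction=positive, advance = 180 mod 20 = 0 teeth = 0/20 turn
  gear 1: T1=6, direction=negative, advance = 180 mod 6 = 0 teeth = 0/6 turn
  gear 2: T2=24, direction=positive, advance = 180 mod 24 = 12 teeth = 12/24 turn
Gear 0: 180 mod 20 = 0
Fraction = 0 / 20 = 0/1 (gcd(0,20)=20) = 0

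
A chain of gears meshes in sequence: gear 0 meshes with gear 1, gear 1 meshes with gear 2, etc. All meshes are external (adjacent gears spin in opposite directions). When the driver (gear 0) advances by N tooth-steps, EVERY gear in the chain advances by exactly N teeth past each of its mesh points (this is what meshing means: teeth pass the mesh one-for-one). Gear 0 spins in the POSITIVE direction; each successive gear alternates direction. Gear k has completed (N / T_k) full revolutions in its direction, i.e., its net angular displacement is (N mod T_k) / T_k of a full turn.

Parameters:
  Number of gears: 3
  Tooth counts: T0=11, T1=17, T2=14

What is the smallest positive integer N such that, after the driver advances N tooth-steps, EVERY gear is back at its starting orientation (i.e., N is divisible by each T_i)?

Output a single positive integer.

Answer: 2618

Derivation:
Gear k returns to start when N is a multiple of T_k.
All gears at start simultaneously when N is a common multiple of [11, 17, 14]; the smallest such N is lcm(11, 17, 14).
Start: lcm = T0 = 11
Fold in T1=17: gcd(11, 17) = 1; lcm(11, 17) = 11 * 17 / 1 = 187 / 1 = 187
Fold in T2=14: gcd(187, 14) = 1; lcm(187, 14) = 187 * 14 / 1 = 2618 / 1 = 2618
Full cycle length = 2618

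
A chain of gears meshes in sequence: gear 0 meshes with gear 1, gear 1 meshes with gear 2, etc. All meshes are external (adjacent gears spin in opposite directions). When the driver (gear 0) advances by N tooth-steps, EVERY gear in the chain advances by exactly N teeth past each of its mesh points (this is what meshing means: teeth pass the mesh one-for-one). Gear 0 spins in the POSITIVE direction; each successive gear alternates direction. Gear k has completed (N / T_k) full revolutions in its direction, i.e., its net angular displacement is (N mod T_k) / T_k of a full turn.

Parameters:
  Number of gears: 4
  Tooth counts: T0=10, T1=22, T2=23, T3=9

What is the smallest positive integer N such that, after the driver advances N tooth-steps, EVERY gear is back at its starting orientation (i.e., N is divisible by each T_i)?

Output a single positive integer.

Gear k returns to start when N is a multiple of T_k.
All gears at start simultaneously when N is a common multiple of [10, 22, 23, 9]; the smallest such N is lcm(10, 22, 23, 9).
Start: lcm = T0 = 10
Fold in T1=22: gcd(10, 22) = 2; lcm(10, 22) = 10 * 22 / 2 = 220 / 2 = 110
Fold in T2=23: gcd(110, 23) = 1; lcm(110, 23) = 110 * 23 / 1 = 2530 / 1 = 2530
Fold in T3=9: gcd(2530, 9) = 1; lcm(2530, 9) = 2530 * 9 / 1 = 22770 / 1 = 22770
Full cycle length = 22770

Answer: 22770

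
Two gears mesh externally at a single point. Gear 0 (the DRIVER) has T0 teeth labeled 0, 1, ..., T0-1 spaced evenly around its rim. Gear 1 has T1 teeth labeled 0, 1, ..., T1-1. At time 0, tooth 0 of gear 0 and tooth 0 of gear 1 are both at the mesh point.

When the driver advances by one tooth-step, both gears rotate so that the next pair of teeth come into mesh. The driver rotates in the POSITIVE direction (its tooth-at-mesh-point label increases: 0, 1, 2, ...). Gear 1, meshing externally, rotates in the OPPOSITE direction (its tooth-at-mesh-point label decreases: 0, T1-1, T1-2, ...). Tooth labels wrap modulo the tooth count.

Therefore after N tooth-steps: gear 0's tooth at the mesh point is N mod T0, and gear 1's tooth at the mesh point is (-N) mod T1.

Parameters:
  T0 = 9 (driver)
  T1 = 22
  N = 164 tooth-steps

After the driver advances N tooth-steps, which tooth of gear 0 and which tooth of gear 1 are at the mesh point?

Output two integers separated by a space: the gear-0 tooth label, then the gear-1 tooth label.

Gear 0 (driver, T0=9): tooth at mesh = N mod T0
  164 = 18 * 9 + 2, so 164 mod 9 = 2
  gear 0 tooth = 2
Gear 1 (driven, T1=22): tooth at mesh = (-N) mod T1
  164 = 7 * 22 + 10, so 164 mod 22 = 10
  (-164) mod 22 = (-10) mod 22 = 22 - 10 = 12
Mesh after 164 steps: gear-0 tooth 2 meets gear-1 tooth 12

Answer: 2 12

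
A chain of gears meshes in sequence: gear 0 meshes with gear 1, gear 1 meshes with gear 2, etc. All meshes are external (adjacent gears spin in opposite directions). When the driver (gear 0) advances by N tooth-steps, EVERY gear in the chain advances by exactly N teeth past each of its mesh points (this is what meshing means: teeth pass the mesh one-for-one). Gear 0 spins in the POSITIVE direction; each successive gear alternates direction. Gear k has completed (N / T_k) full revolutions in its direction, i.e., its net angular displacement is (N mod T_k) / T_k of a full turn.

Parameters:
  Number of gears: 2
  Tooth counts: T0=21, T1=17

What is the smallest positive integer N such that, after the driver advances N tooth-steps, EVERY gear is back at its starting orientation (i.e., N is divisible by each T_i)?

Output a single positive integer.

Answer: 357

Derivation:
Gear k returns to start when N is a multiple of T_k.
All gears at start simultaneously when N is a common multiple of [21, 17]; the smallest such N is lcm(21, 17).
Start: lcm = T0 = 21
Fold in T1=17: gcd(21, 17) = 1; lcm(21, 17) = 21 * 17 / 1 = 357 / 1 = 357
Full cycle length = 357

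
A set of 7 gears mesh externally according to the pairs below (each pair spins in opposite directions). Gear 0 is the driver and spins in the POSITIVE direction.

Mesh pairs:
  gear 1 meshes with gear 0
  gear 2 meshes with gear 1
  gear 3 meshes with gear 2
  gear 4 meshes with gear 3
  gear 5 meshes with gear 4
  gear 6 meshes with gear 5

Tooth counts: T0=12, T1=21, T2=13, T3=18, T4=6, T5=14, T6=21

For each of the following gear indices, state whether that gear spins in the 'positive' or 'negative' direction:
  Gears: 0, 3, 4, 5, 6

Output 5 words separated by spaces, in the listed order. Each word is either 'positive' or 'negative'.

Gear 0 (driver): positive (depth 0)
  gear 1: meshes with gear 0 -> depth 1 -> negative (opposite of gear 0)
  gear 2: meshes with gear 1 -> depth 2 -> positive (opposite of gear 1)
  gear 3: meshes with gear 2 -> depth 3 -> negative (opposite of gear 2)
  gear 4: meshes with gear 3 -> depth 4 -> positive (opposite of gear 3)
  gear 5: meshes with gear 4 -> depth 5 -> negative (opposite of gear 4)
  gear 6: meshes with gear 5 -> depth 6 -> positive (opposite of gear 5)
Queried indices 0, 3, 4, 5, 6 -> positive, negative, positive, negative, positive

Answer: positive negative positive negative positive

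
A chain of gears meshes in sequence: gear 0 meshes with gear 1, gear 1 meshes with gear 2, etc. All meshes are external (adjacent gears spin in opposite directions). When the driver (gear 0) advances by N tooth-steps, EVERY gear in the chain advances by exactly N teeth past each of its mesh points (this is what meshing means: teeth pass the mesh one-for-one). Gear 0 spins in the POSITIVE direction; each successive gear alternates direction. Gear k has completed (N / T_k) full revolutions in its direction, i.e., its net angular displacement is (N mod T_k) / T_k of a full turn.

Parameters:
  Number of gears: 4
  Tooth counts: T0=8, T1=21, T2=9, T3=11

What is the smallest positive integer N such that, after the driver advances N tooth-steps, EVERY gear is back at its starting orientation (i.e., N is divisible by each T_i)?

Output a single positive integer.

Answer: 5544

Derivation:
Gear k returns to start when N is a multiple of T_k.
All gears at start simultaneously when N is a common multiple of [8, 21, 9, 11]; the smallest such N is lcm(8, 21, 9, 11).
Start: lcm = T0 = 8
Fold in T1=21: gcd(8, 21) = 1; lcm(8, 21) = 8 * 21 / 1 = 168 / 1 = 168
Fold in T2=9: gcd(168, 9) = 3; lcm(168, 9) = 168 * 9 / 3 = 1512 / 3 = 504
Fold in T3=11: gcd(504, 11) = 1; lcm(504, 11) = 504 * 11 / 1 = 5544 / 1 = 5544
Full cycle length = 5544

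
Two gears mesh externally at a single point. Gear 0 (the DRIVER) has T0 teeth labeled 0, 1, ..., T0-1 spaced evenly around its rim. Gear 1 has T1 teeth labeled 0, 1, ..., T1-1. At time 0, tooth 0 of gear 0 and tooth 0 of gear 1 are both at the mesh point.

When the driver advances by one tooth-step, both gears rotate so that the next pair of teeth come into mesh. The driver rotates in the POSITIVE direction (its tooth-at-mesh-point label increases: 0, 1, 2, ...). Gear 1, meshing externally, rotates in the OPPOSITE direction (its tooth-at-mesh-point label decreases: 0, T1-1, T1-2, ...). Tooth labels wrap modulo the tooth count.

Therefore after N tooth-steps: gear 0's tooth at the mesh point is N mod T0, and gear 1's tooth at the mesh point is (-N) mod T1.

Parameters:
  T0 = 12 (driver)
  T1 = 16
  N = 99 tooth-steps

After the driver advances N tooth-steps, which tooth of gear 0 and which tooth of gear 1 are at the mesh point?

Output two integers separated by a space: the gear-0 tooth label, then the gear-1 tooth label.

Gear 0 (driver, T0=12): tooth at mesh = N mod T0
  99 = 8 * 12 + 3, so 99 mod 12 = 3
  gear 0 tooth = 3
Gear 1 (driven, T1=16): tooth at mesh = (-N) mod T1
  99 = 6 * 16 + 3, so 99 mod 16 = 3
  (-99) mod 16 = (-3) mod 16 = 16 - 3 = 13
Mesh after 99 steps: gear-0 tooth 3 meets gear-1 tooth 13

Answer: 3 13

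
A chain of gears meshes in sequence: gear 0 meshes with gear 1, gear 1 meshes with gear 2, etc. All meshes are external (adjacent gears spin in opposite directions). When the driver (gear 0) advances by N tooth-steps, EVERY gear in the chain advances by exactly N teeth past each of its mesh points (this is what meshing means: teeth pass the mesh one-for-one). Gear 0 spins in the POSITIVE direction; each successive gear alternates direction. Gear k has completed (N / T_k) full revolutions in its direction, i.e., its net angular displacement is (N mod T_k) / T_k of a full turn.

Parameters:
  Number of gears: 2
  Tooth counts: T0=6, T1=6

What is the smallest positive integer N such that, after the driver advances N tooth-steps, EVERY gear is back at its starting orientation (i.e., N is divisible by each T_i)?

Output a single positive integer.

Gear k returns to start when N is a multiple of T_k.
All gears at start simultaneously when N is a common multiple of [6, 6]; the smallest such N is lcm(6, 6).
Start: lcm = T0 = 6
Fold in T1=6: gcd(6, 6) = 6; lcm(6, 6) = 6 * 6 / 6 = 36 / 6 = 6
Full cycle length = 6

Answer: 6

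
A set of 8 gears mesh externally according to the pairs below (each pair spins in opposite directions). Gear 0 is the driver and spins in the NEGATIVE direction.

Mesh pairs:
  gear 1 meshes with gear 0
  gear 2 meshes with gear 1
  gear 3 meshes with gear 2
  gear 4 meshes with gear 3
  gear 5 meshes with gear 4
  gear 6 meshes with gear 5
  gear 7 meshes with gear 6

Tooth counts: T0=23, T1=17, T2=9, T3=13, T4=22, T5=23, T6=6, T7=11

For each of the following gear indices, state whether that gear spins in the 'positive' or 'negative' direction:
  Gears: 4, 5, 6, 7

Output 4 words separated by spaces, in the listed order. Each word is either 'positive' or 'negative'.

Gear 0 (driver): negative (depth 0)
  gear 1: meshes with gear 0 -> depth 1 -> positive (opposite of gear 0)
  gear 2: meshes with gear 1 -> depth 2 -> negative (opposite of gear 1)
  gear 3: meshes with gear 2 -> depth 3 -> positive (opposite of gear 2)
  gear 4: meshes with gear 3 -> depth 4 -> negative (opposite of gear 3)
  gear 5: meshes with gear 4 -> depth 5 -> positive (opposite of gear 4)
  gear 6: meshes with gear 5 -> depth 6 -> negative (opposite of gear 5)
  gear 7: meshes with gear 6 -> depth 7 -> positive (opposite of gear 6)
Queried indices 4, 5, 6, 7 -> negative, positive, negative, positive

Answer: negative positive negative positive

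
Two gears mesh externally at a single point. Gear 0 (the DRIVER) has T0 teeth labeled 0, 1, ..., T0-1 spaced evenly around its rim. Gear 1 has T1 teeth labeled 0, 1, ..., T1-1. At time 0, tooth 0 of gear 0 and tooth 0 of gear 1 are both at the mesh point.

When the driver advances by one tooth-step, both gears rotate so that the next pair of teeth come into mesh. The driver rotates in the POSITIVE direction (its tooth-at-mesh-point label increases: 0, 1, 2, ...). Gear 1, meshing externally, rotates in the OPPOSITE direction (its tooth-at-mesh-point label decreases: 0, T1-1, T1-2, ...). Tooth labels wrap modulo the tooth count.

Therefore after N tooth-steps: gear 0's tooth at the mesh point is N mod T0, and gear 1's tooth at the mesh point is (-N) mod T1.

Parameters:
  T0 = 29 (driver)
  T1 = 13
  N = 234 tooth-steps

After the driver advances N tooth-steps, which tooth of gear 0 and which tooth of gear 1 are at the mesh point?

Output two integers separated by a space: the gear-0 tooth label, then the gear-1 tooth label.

Answer: 2 0

Derivation:
Gear 0 (driver, T0=29): tooth at mesh = N mod T0
  234 = 8 * 29 + 2, so 234 mod 29 = 2
  gear 0 tooth = 2
Gear 1 (driven, T1=13): tooth at mesh = (-N) mod T1
  234 = 18 * 13 + 0, so 234 mod 13 = 0
  (-234) mod 13 = 0
Mesh after 234 steps: gear-0 tooth 2 meets gear-1 tooth 0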